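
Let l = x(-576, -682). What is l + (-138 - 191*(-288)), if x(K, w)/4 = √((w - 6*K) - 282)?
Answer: 54870 + 8*√623 ≈ 55070.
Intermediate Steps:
x(K, w) = 4*√(-282 + w - 6*K) (x(K, w) = 4*√((w - 6*K) - 282) = 4*√(-282 + w - 6*K))
l = 8*√623 (l = 4*√(-282 - 682 - 6*(-576)) = 4*√(-282 - 682 + 3456) = 4*√2492 = 4*(2*√623) = 8*√623 ≈ 199.68)
l + (-138 - 191*(-288)) = 8*√623 + (-138 - 191*(-288)) = 8*√623 + (-138 + 55008) = 8*√623 + 54870 = 54870 + 8*√623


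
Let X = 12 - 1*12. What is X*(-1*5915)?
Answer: 0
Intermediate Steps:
X = 0 (X = 12 - 12 = 0)
X*(-1*5915) = 0*(-1*5915) = 0*(-5915) = 0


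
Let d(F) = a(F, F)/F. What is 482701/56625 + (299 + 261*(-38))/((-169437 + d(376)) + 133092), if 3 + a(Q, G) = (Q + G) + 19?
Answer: 283370171848/32240746125 ≈ 8.7892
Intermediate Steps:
a(Q, G) = 16 + G + Q (a(Q, G) = -3 + ((Q + G) + 19) = -3 + ((G + Q) + 19) = -3 + (19 + G + Q) = 16 + G + Q)
d(F) = (16 + 2*F)/F (d(F) = (16 + F + F)/F = (16 + 2*F)/F)
482701/56625 + (299 + 261*(-38))/((-169437 + d(376)) + 133092) = 482701/56625 + (299 + 261*(-38))/((-169437 + (2 + 16/376)) + 133092) = 482701*(1/56625) + (299 - 9918)/((-169437 + (2 + 16*(1/376))) + 133092) = 482701/56625 - 9619/((-169437 + (2 + 2/47)) + 133092) = 482701/56625 - 9619/((-169437 + 96/47) + 133092) = 482701/56625 - 9619/(-7963443/47 + 133092) = 482701/56625 - 9619/(-1708119/47) = 482701/56625 - 9619*(-47/1708119) = 482701/56625 + 452093/1708119 = 283370171848/32240746125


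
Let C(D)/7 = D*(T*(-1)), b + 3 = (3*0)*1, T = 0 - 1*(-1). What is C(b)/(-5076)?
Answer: -7/1692 ≈ -0.0041371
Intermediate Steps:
T = 1 (T = 0 + 1 = 1)
b = -3 (b = -3 + (3*0)*1 = -3 + 0*1 = -3 + 0 = -3)
C(D) = -7*D (C(D) = 7*(D*(1*(-1))) = 7*(D*(-1)) = 7*(-D) = -7*D)
C(b)/(-5076) = -7*(-3)/(-5076) = 21*(-1/5076) = -7/1692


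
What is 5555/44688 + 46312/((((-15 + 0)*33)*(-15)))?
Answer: 703612177/110602800 ≈ 6.3616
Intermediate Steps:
5555/44688 + 46312/((((-15 + 0)*33)*(-15))) = 5555*(1/44688) + 46312/((-15*33*(-15))) = 5555/44688 + 46312/((-495*(-15))) = 5555/44688 + 46312/7425 = 703612177/110602800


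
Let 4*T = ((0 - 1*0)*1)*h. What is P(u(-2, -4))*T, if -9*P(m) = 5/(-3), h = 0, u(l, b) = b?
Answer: 0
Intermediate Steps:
T = 0 (T = (((0 - 1*0)*1)*0)/4 = (((0 + 0)*1)*0)/4 = ((0*1)*0)/4 = (0*0)/4 = (¼)*0 = 0)
P(m) = 5/27 (P(m) = -5/(9*(-3)) = -5*(-1)/(9*3) = -⅑*(-5/3) = 5/27)
P(u(-2, -4))*T = (5/27)*0 = 0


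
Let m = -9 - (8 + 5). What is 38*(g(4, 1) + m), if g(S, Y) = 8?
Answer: -532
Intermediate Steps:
m = -22 (m = -9 - 1*13 = -9 - 13 = -22)
38*(g(4, 1) + m) = 38*(8 - 22) = 38*(-14) = -532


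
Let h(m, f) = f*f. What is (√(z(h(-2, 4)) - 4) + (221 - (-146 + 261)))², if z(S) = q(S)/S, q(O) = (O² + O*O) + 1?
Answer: (424 + √449)²/16 ≈ 12387.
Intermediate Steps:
q(O) = 1 + 2*O² (q(O) = (O² + O²) + 1 = 2*O² + 1 = 1 + 2*O²)
h(m, f) = f²
z(S) = (1 + 2*S²)/S
(√(z(h(-2, 4)) - 4) + (221 - (-146 + 261)))² = (√((1/(4²) + 2*4²) - 4) + (221 - (-146 + 261)))² = (√((1/16 + 2*16) - 4) + (221 - 1*115))² = (√((1/16 + 32) - 4) + (221 - 115))² = (√(513/16 - 4) + 106)² = (√(449/16) + 106)² = (√449/4 + 106)² = (106 + √449/4)²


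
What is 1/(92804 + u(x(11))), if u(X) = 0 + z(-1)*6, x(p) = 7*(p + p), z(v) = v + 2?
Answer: 1/92810 ≈ 1.0775e-5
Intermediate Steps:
z(v) = 2 + v
x(p) = 14*p (x(p) = 7*(2*p) = 14*p)
u(X) = 6 (u(X) = 0 + (2 - 1)*6 = 0 + 1*6 = 0 + 6 = 6)
1/(92804 + u(x(11))) = 1/(92804 + 6) = 1/92810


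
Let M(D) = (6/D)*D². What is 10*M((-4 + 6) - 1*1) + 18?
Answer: 78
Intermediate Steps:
M(D) = 6*D
10*M((-4 + 6) - 1*1) + 18 = 10*(6*((-4 + 6) - 1*1)) + 18 = 10*(6*(2 - 1)) + 18 = 10*(6*1) + 18 = 10*6 + 18 = 60 + 18 = 78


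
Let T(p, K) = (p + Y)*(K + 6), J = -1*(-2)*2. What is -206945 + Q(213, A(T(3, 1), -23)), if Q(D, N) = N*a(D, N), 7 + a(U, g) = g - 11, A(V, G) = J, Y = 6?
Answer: -207001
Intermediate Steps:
J = 4 (J = 2*2 = 4)
T(p, K) = (6 + K)*(6 + p) (T(p, K) = (p + 6)*(K + 6) = (6 + p)*(6 + K) = (6 + K)*(6 + p))
A(V, G) = 4
a(U, g) = -18 + g (a(U, g) = -7 + (g - 11) = -7 + (-11 + g) = -18 + g)
Q(D, N) = N*(-18 + N)
-206945 + Q(213, A(T(3, 1), -23)) = -206945 + 4*(-18 + 4) = -206945 + 4*(-14) = -206945 - 56 = -207001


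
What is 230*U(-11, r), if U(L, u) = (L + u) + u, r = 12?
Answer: 2990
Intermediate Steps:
U(L, u) = L + 2*u
230*U(-11, r) = 230*(-11 + 2*12) = 230*(-11 + 24) = 230*13 = 2990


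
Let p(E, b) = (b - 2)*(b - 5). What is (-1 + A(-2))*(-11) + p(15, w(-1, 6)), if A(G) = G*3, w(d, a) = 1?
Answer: 81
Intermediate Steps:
p(E, b) = (-5 + b)*(-2 + b) (p(E, b) = (-2 + b)*(-5 + b) = (-5 + b)*(-2 + b))
A(G) = 3*G
(-1 + A(-2))*(-11) + p(15, w(-1, 6)) = (-1 + 3*(-2))*(-11) + (10 + 1**2 - 7*1) = (-1 - 6)*(-11) + (10 + 1 - 7) = -7*(-11) + 4 = 77 + 4 = 81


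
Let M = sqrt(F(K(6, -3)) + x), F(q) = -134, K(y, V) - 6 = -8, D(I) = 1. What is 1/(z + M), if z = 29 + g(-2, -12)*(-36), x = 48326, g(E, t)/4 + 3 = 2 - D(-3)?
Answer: 317/52297 - 8*sqrt(753)/52297 ≈ 0.0018638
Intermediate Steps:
K(y, V) = -2 (K(y, V) = 6 - 8 = -2)
g(E, t) = -8 (g(E, t) = -12 + 4*(2 - 1*1) = -12 + 4*(2 - 1) = -12 + 4*1 = -12 + 4 = -8)
M = 8*sqrt(753) (M = sqrt(-134 + 48326) = sqrt(48192) = 8*sqrt(753) ≈ 219.53)
z = 317 (z = 29 - 8*(-36) = 29 + 288 = 317)
1/(z + M) = 1/(317 + 8*sqrt(753))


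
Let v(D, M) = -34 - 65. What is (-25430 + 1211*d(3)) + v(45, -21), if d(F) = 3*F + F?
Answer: -10997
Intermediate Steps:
v(D, M) = -99
d(F) = 4*F
(-25430 + 1211*d(3)) + v(45, -21) = (-25430 + 1211*(4*3)) - 99 = (-25430 + 1211*12) - 99 = (-25430 + 14532) - 99 = -10898 - 99 = -10997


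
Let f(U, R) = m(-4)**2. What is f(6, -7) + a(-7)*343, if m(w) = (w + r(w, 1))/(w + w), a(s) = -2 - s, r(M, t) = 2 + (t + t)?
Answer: 1715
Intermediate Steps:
r(M, t) = 2 + 2*t
m(w) = (4 + w)/(2*w) (m(w) = (w + (2 + 2*1))/(w + w) = (w + (2 + 2))/((2*w)) = (w + 4)*(1/(2*w)) = (4 + w)*(1/(2*w)) = (4 + w)/(2*w))
f(U, R) = 0 (f(U, R) = ((1/2)*(4 - 4)/(-4))**2 = ((1/2)*(-1/4)*0)**2 = 0**2 = 0)
f(6, -7) + a(-7)*343 = 0 + (-2 - 1*(-7))*343 = 0 + (-2 + 7)*343 = 0 + 5*343 = 0 + 1715 = 1715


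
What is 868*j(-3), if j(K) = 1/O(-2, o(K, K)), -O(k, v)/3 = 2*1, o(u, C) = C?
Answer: -434/3 ≈ -144.67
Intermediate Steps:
O(k, v) = -6
j(K) = -⅙ (j(K) = 1/(-6) = -⅙)
868*j(-3) = 868*(-⅙) = -434/3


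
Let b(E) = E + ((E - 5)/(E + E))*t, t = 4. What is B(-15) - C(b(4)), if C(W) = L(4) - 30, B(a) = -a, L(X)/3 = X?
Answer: 33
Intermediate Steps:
L(X) = 3*X
b(E) = E + 2*(-5 + E)/E (b(E) = E + ((E - 5)/(E + E))*4 = E + ((-5 + E)/((2*E)))*4 = E + ((-5 + E)*(1/(2*E)))*4 = E + ((-5 + E)/(2*E))*4 = E + 2*(-5 + E)/E)
C(W) = -18 (C(W) = 3*4 - 30 = 12 - 30 = -18)
B(-15) - C(b(4)) = -1*(-15) - 1*(-18) = 15 + 18 = 33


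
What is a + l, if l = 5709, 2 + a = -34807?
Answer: -29100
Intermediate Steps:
a = -34809 (a = -2 - 34807 = -34809)
a + l = -34809 + 5709 = -29100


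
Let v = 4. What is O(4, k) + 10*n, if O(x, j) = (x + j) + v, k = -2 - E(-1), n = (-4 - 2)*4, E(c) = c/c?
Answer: -235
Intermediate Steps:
E(c) = 1
n = -24 (n = -6*4 = -24)
k = -3 (k = -2 - 1*1 = -2 - 1 = -3)
O(x, j) = 4 + j + x (O(x, j) = (x + j) + 4 = (j + x) + 4 = 4 + j + x)
O(4, k) + 10*n = (4 - 3 + 4) + 10*(-24) = 5 - 240 = -235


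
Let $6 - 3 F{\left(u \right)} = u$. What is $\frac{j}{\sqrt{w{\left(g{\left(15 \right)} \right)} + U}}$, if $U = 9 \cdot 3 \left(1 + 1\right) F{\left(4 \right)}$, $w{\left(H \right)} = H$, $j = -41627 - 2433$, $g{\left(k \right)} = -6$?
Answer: $- \frac{4406 \sqrt{30}}{3} \approx -8044.2$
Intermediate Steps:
$F{\left(u \right)} = 2 - \frac{u}{3}$
$j = -44060$
$U = 36$ ($U = 9 \cdot 3 \left(1 + 1\right) \left(2 - \frac{4}{3}\right) = 9 \cdot 3 \cdot 2 \left(2 - \frac{4}{3}\right) = 9 \cdot 6 \cdot \frac{2}{3} = 54 \cdot \frac{2}{3} = 36$)
$\frac{j}{\sqrt{w{\left(g{\left(15 \right)} \right)} + U}} = - \frac{44060}{\sqrt{-6 + 36}} = - \frac{44060}{\sqrt{30}} = - 44060 \frac{\sqrt{30}}{30} = - \frac{4406 \sqrt{30}}{3}$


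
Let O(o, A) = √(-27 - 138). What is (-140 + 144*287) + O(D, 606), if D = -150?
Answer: 41188 + I*√165 ≈ 41188.0 + 12.845*I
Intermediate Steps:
O(o, A) = I*√165 (O(o, A) = √(-165) = I*√165)
(-140 + 144*287) + O(D, 606) = (-140 + 144*287) + I*√165 = (-140 + 41328) + I*√165 = 41188 + I*√165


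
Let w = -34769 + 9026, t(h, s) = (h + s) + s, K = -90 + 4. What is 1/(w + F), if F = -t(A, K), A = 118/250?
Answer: -125/3196434 ≈ -3.9106e-5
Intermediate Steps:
K = -86
A = 59/125 (A = 118*(1/250) = 59/125 ≈ 0.47200)
t(h, s) = h + 2*s
w = -25743
F = 21441/125 (F = -(59/125 + 2*(-86)) = -(59/125 - 172) = -1*(-21441/125) = 21441/125 ≈ 171.53)
1/(w + F) = 1/(-25743 + 21441/125) = 1/(-3196434/125) = -125/3196434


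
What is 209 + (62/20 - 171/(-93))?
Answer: 66321/310 ≈ 213.94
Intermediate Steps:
209 + (62/20 - 171/(-93)) = 209 + (62*(1/20) - 171*(-1/93)) = 209 + (31/10 + 57/31) = 209 + 1531/310 = 66321/310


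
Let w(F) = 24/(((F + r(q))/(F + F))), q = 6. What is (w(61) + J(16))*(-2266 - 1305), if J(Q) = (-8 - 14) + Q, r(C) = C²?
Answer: -8377566/97 ≈ -86367.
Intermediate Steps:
w(F) = 48*F/(36 + F) (w(F) = 24/(((F + 6²)/(F + F))) = 24/(((F + 36)/((2*F)))) = 24/(((36 + F)*(1/(2*F)))) = 24/(((36 + F)/(2*F))) = 24*(2*F/(36 + F)) = 48*F/(36 + F))
J(Q) = -22 + Q
(w(61) + J(16))*(-2266 - 1305) = (48*61/(36 + 61) + (-22 + 16))*(-2266 - 1305) = (48*61/97 - 6)*(-3571) = (48*61*(1/97) - 6)*(-3571) = (2928/97 - 6)*(-3571) = (2346/97)*(-3571) = -8377566/97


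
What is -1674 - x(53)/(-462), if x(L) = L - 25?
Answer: -55240/33 ≈ -1673.9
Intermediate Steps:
x(L) = -25 + L
-1674 - x(53)/(-462) = -1674 - (-25 + 53)/(-462) = -1674 - 28*(-1)/462 = -1674 - 1*(-2/33) = -1674 + 2/33 = -55240/33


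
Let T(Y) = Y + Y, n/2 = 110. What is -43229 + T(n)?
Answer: -42789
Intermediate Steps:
n = 220 (n = 2*110 = 220)
T(Y) = 2*Y
-43229 + T(n) = -43229 + 2*220 = -43229 + 440 = -42789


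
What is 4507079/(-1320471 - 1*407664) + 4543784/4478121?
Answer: -1370108106191/859866403815 ≈ -1.5934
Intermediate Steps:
4507079/(-1320471 - 1*407664) + 4543784/4478121 = 4507079/(-1320471 - 407664) + 4543784*(1/4478121) = 4507079/(-1728135) + 4543784/4478121 = 4507079*(-1/1728135) + 4543784/4478121 = -4507079/1728135 + 4543784/4478121 = -1370108106191/859866403815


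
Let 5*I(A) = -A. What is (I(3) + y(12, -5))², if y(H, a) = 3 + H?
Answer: 5184/25 ≈ 207.36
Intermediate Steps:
I(A) = -A/5 (I(A) = (-A)/5 = -A/5)
(I(3) + y(12, -5))² = (-⅕*3 + (3 + 12))² = (-⅗ + 15)² = (72/5)² = 5184/25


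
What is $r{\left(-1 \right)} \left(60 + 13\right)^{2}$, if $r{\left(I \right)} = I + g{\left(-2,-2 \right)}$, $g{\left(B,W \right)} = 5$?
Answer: $21316$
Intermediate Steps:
$r{\left(I \right)} = 5 + I$ ($r{\left(I \right)} = I + 5 = 5 + I$)
$r{\left(-1 \right)} \left(60 + 13\right)^{2} = \left(5 - 1\right) \left(60 + 13\right)^{2} = 4 \cdot 73^{2} = 4 \cdot 5329 = 21316$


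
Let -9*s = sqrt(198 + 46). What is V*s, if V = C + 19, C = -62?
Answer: 86*sqrt(61)/9 ≈ 74.631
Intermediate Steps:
s = -2*sqrt(61)/9 (s = -sqrt(198 + 46)/9 = -2*sqrt(61)/9 ≈ -1.7356)
V = -43 (V = -62 + 19 = -43)
V*s = -(-86)*sqrt(61)/9 = 86*sqrt(61)/9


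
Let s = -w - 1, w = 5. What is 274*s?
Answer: -1644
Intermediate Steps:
s = -6 (s = -1*5 - 1 = -5 - 1 = -6)
274*s = 274*(-6) = -1644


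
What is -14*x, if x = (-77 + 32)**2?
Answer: -28350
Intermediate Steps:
x = 2025 (x = (-45)**2 = 2025)
-14*x = -14*2025 = -28350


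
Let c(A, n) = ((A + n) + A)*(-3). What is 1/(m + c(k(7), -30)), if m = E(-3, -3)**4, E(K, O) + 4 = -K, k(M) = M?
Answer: 1/49 ≈ 0.020408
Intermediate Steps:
c(A, n) = -6*A - 3*n (c(A, n) = (n + 2*A)*(-3) = -6*A - 3*n)
E(K, O) = -4 - K
m = 1 (m = (-4 - 1*(-3))**4 = (-4 + 3)**4 = (-1)**4 = 1)
1/(m + c(k(7), -30)) = 1/(1 + (-6*7 - 3*(-30))) = 1/(1 + (-42 + 90)) = 1/(1 + 48) = 1/49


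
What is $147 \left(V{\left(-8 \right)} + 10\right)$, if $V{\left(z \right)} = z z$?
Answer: $10878$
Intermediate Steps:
$V{\left(z \right)} = z^{2}$
$147 \left(V{\left(-8 \right)} + 10\right) = 147 \left(\left(-8\right)^{2} + 10\right) = 147 \left(64 + 10\right) = 147 \cdot 74 = 10878$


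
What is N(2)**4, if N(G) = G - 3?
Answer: 1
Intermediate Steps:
N(G) = -3 + G
N(2)**4 = (-3 + 2)**4 = (-1)**4 = 1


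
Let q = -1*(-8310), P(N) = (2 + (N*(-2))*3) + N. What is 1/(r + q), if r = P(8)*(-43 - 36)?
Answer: 1/11312 ≈ 8.8402e-5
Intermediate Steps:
P(N) = 2 - 5*N (P(N) = (2 - 2*N*3) + N = (2 - 6*N) + N = 2 - 5*N)
q = 8310
r = 3002 (r = (2 - 5*8)*(-43 - 36) = (2 - 40)*(-79) = -38*(-79) = 3002)
1/(r + q) = 1/(3002 + 8310) = 1/11312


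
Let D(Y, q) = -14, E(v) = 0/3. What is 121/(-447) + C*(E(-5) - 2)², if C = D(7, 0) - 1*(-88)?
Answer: 132191/447 ≈ 295.73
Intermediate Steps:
E(v) = 0 (E(v) = 0*(⅓) = 0)
C = 74 (C = -14 - 1*(-88) = -14 + 88 = 74)
121/(-447) + C*(E(-5) - 2)² = 121/(-447) + 74*(0 - 2)² = 121*(-1/447) + 74*(-2)² = -121/447 + 74*4 = -121/447 + 296 = 132191/447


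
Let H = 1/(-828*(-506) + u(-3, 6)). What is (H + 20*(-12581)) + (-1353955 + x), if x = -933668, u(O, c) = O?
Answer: -1063853943494/418965 ≈ -2.5392e+6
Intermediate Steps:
H = 1/418965 (H = 1/(-828*(-506) - 3) = 1/(418968 - 3) = 1/418965 ≈ 2.3868e-6)
(H + 20*(-12581)) + (-1353955 + x) = (1/418965 + 20*(-12581)) + (-1353955 - 933668) = (1/418965 - 251620) - 2287623 = -105419973299/418965 - 2287623 = -1063853943494/418965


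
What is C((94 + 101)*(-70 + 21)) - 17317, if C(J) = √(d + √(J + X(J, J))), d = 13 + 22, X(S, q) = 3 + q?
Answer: -17317 + √(35 + 3*I*√2123) ≈ -17308.0 + 7.3345*I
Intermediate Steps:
d = 35
C(J) = √(35 + √(3 + 2*J)) (C(J) = √(35 + √(J + (3 + J))) = √(35 + √(3 + 2*J)))
C((94 + 101)*(-70 + 21)) - 17317 = √(35 + √(3 + 2*((94 + 101)*(-70 + 21)))) - 17317 = √(35 + √(3 + 2*(195*(-49)))) - 17317 = √(35 + √(3 + 2*(-9555))) - 17317 = √(35 + √(3 - 19110)) - 17317 = √(35 + √(-19107)) - 17317 = √(35 + 3*I*√2123) - 17317 = -17317 + √(35 + 3*I*√2123)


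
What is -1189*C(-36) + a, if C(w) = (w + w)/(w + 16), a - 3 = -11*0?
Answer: -21387/5 ≈ -4277.4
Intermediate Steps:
a = 3 (a = 3 - 11*0 = 3 + 0 = 3)
C(w) = 2*w/(16 + w) (C(w) = (2*w)/(16 + w) = 2*w/(16 + w))
-1189*C(-36) + a = -2378*(-36)/(16 - 36) + 3 = -2378*(-36)/(-20) + 3 = -2378*(-36)*(-1)/20 + 3 = -1189*18/5 + 3 = -21402/5 + 3 = -21387/5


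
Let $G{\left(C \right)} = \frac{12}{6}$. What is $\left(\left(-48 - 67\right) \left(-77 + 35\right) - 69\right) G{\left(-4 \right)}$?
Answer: $9522$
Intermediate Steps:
$G{\left(C \right)} = 2$ ($G{\left(C \right)} = 12 \cdot \frac{1}{6} = 2$)
$\left(\left(-48 - 67\right) \left(-77 + 35\right) - 69\right) G{\left(-4 \right)} = \left(\left(-48 - 67\right) \left(-77 + 35\right) - 69\right) 2 = \left(\left(-115\right) \left(-42\right) - 69\right) 2 = \left(4830 - 69\right) 2 = 4761 \cdot 2 = 9522$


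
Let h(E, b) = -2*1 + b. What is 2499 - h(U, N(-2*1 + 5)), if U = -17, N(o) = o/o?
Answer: 2500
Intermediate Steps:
N(o) = 1
h(E, b) = -2 + b
2499 - h(U, N(-2*1 + 5)) = 2499 - (-2 + 1) = 2499 - 1*(-1) = 2499 + 1 = 2500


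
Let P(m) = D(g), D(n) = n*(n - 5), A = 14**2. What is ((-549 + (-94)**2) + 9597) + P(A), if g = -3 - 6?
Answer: 18010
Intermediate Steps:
A = 196
g = -9
D(n) = n*(-5 + n)
P(m) = 126 (P(m) = -9*(-5 - 9) = -9*(-14) = 126)
((-549 + (-94)**2) + 9597) + P(A) = ((-549 + (-94)**2) + 9597) + 126 = ((-549 + 8836) + 9597) + 126 = (8287 + 9597) + 126 = 17884 + 126 = 18010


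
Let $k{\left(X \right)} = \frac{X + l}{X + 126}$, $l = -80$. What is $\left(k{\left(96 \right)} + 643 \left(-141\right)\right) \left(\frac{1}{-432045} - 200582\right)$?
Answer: $\frac{174422961327078947}{9591399} \approx 1.8185 \cdot 10^{10}$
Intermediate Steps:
$k{\left(X \right)} = \frac{-80 + X}{126 + X}$ ($k{\left(X \right)} = \frac{X - 80}{X + 126} = \frac{-80 + X}{126 + X}$)
$\left(k{\left(96 \right)} + 643 \left(-141\right)\right) \left(\frac{1}{-432045} - 200582\right) = \left(\frac{-80 + 96}{126 + 96} + 643 \left(-141\right)\right) \left(\frac{1}{-432045} - 200582\right) = \left(\frac{1}{222} \cdot 16 - 90663\right) \left(- \frac{1}{432045} - 200582\right) = \left(\frac{1}{222} \cdot 16 - 90663\right) \left(- \frac{86660450191}{432045}\right) = \left(\frac{8}{111} - 90663\right) \left(- \frac{86660450191}{432045}\right) = \left(- \frac{10063585}{111}\right) \left(- \frac{86660450191}{432045}\right) = \frac{174422961327078947}{9591399}$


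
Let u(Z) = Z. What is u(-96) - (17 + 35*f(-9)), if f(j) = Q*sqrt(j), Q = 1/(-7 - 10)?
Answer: -113 + 105*I/17 ≈ -113.0 + 6.1765*I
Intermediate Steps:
Q = -1/17 (Q = 1/(-17) = -1/17 ≈ -0.058824)
f(j) = -sqrt(j)/17
u(-96) - (17 + 35*f(-9)) = -96 - (17 + 35*(-3*I/17)) = -96 - (17 - 105*I/17) = -96 + (-17 + 105*I/17) = -113 + 105*I/17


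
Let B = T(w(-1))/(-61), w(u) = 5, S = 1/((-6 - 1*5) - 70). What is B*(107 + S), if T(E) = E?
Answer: -43330/4941 ≈ -8.7695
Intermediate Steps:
S = -1/81 (S = 1/((-6 - 5) - 70) = 1/(-11 - 70) = 1/(-81) = -1/81 ≈ -0.012346)
B = -5/61 (B = 5/(-61) = 5*(-1/61) = -5/61 ≈ -0.081967)
B*(107 + S) = -5*(107 - 1/81)/61 = -5/61*8666/81 = -43330/4941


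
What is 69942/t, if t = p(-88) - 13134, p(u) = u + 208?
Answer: -11657/2169 ≈ -5.3744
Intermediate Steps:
p(u) = 208 + u
t = -13014 (t = (208 - 88) - 13134 = 120 - 13134 = -13014)
69942/t = 69942/(-13014) = 69942*(-1/13014) = -11657/2169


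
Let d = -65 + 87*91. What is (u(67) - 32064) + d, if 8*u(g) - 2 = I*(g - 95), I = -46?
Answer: -96203/4 ≈ -24051.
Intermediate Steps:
u(g) = 1093/2 - 23*g/4 (u(g) = ¼ + (-46*(g - 95))/8 = ¼ + (-46*(-95 + g))/8 = ¼ + (4370 - 46*g)/8 = ¼ + (2185/4 - 23*g/4) = 1093/2 - 23*g/4)
d = 7852 (d = -65 + 7917 = 7852)
(u(67) - 32064) + d = ((1093/2 - 23/4*67) - 32064) + 7852 = ((1093/2 - 1541/4) - 32064) + 7852 = (645/4 - 32064) + 7852 = -127611/4 + 7852 = -96203/4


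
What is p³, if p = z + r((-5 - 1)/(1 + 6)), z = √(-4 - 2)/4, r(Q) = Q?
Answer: 459/1372 + 717*I*√6/1568 ≈ 0.33455 + 1.1201*I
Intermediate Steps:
z = I*√6/4 (z = √(-6)*(¼) = (I*√6)*(¼) = I*√6/4 ≈ 0.61237*I)
p = -6/7 + I*√6/4 (p = I*√6/4 + (-5 - 1)/(1 + 6) = I*√6/4 - 6/7 = -6/7 + I*√6/4 ≈ -0.85714 + 0.61237*I)
p³ = (-6/7 + I*√6/4)³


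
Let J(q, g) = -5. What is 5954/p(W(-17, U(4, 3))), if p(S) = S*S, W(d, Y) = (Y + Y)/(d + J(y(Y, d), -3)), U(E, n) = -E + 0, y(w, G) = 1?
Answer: 360217/8 ≈ 45027.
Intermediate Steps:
U(E, n) = -E
W(d, Y) = 2*Y/(-5 + d) (W(d, Y) = (Y + Y)/(d - 5) = (2*Y)/(-5 + d) = 2*Y/(-5 + d))
p(S) = S²
5954/p(W(-17, U(4, 3))) = 5954/((2*(-1*4)/(-5 - 17))²) = 5954/((2*(-4)/(-22))²) = 5954/((2*(-4)*(-1/22))²) = 5954/((4/11)²) = 5954/(16/121) = 5954*(121/16) = 360217/8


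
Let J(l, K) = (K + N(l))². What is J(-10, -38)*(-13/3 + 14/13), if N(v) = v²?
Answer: -488188/39 ≈ -12518.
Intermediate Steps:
J(l, K) = (K + l²)²
J(-10, -38)*(-13/3 + 14/13) = (-38 + (-10)²)²*(-13/3 + 14/13) = (-38 + 100)²*(-13*⅓ + 14*(1/13)) = 62²*(-13/3 + 14/13) = 3844*(-127/39) = -488188/39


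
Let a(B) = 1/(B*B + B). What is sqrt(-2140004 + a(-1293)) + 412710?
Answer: 412710 + I*sqrt(1493057972544691497)/835278 ≈ 4.1271e+5 + 1462.9*I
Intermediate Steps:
a(B) = 1/(B + B**2) (a(B) = 1/(B**2 + B) = 1/(B + B**2))
sqrt(-2140004 + a(-1293)) + 412710 = sqrt(-2140004 + 1/((-1293)*(1 - 1293))) + 412710 = sqrt(-2140004 - 1/1293/(-1292)) + 412710 = sqrt(-2140004 - 1/1293*(-1/1292)) + 412710 = sqrt(-2140004 + 1/1670556) + 412710 = sqrt(-3574996522223/1670556) + 412710 = I*sqrt(1493057972544691497)/835278 + 412710 = 412710 + I*sqrt(1493057972544691497)/835278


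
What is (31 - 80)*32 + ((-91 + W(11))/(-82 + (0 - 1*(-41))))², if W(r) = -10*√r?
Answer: -2626427/1681 + 1820*√11/1681 ≈ -1558.8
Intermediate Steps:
(31 - 80)*32 + ((-91 + W(11))/(-82 + (0 - 1*(-41))))² = (31 - 80)*32 + ((-91 - 10*√11)/(-82 + (0 - 1*(-41))))² = -49*32 + ((-91 - 10*√11)/(-82 + (0 + 41)))² = -1568 + ((-91 - 10*√11)/(-82 + 41))² = -1568 + ((-91 - 10*√11)/(-41))² = -1568 + ((-91 - 10*√11)*(-1/41))² = -1568 + (91/41 + 10*√11/41)²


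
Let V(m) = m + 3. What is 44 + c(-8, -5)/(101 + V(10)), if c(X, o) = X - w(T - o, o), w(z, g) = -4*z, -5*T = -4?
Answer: 662/15 ≈ 44.133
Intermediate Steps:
T = ⅘ (T = -⅕*(-4) = ⅘ ≈ 0.80000)
V(m) = 3 + m
c(X, o) = 16/5 + X - 4*o (c(X, o) = X - (-4)*(⅘ - o) = X - (-16/5 + 4*o) = X + (16/5 - 4*o) = 16/5 + X - 4*o)
44 + c(-8, -5)/(101 + V(10)) = 44 + (16/5 - 8 - 4*(-5))/(101 + (3 + 10)) = 44 + (16/5 - 8 + 20)/(101 + 13) = 44 + (76/5)/114 = 44 + (76/5)*(1/114) = 44 + 2/15 = 662/15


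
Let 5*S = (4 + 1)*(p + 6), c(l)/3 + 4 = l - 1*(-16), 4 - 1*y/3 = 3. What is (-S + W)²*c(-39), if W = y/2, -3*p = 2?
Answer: -4761/4 ≈ -1190.3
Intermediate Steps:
p = -⅔ (p = -⅓*2 = -⅔ ≈ -0.66667)
y = 3 (y = 12 - 3*3 = 12 - 9 = 3)
c(l) = 36 + 3*l (c(l) = -12 + 3*(l - 1*(-16)) = -12 + 3*(l + 16) = -12 + 3*(16 + l) = -12 + (48 + 3*l) = 36 + 3*l)
W = 3/2 ≈ 1.5000
S = 16/3 (S = ((4 + 1)*(-⅔ + 6))/5 = (5*(16/3))/5 = (⅕)*(80/3) = 16/3 ≈ 5.3333)
(-S + W)²*c(-39) = (-1*16/3 + 3/2)²*(36 + 3*(-39)) = (-16/3 + 3/2)²*(36 - 117) = (-23/6)²*(-81) = (529/36)*(-81) = -4761/4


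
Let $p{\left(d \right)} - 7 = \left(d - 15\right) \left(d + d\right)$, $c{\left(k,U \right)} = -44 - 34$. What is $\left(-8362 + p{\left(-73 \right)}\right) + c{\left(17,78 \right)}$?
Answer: $4415$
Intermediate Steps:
$c{\left(k,U \right)} = -78$
$p{\left(d \right)} = 7 + 2 d \left(-15 + d\right)$ ($p{\left(d \right)} = 7 + \left(d - 15\right) \left(d + d\right) = 7 + \left(-15 + d\right) 2 d = 7 + 2 d \left(-15 + d\right)$)
$\left(-8362 + p{\left(-73 \right)}\right) + c{\left(17,78 \right)} = \left(-8362 + \left(7 - -2190 + 2 \left(-73\right)^{2}\right)\right) - 78 = \left(-8362 + \left(7 + 2190 + 2 \cdot 5329\right)\right) - 78 = \left(-8362 + \left(7 + 2190 + 10658\right)\right) - 78 = \left(-8362 + 12855\right) - 78 = 4493 - 78 = 4415$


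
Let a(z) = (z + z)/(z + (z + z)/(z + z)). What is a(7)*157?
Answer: 1099/4 ≈ 274.75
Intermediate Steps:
a(z) = 2*z/(1 + z) (a(z) = (2*z)/(z + (2*z)/((2*z))) = (2*z)/(z + (2*z)*(1/(2*z))) = (2*z)/(z + 1) = (2*z)/(1 + z) = 2*z/(1 + z))
a(7)*157 = (2*7/(1 + 7))*157 = (2*7/8)*157 = (2*7*(⅛))*157 = (7/4)*157 = 1099/4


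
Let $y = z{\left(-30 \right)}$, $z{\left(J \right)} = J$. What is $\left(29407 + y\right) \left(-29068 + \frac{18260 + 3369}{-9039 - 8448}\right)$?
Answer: $- \frac{514942083685}{603} \approx -8.5397 \cdot 10^{8}$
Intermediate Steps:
$y = -30$
$\left(29407 + y\right) \left(-29068 + \frac{18260 + 3369}{-9039 - 8448}\right) = \left(29407 - 30\right) \left(-29068 + \frac{18260 + 3369}{-9039 - 8448}\right) = 29377 \left(-29068 + \frac{21629}{-17487}\right) = 29377 \left(-29068 + 21629 \left(- \frac{1}{17487}\right)\right) = 29377 \left(-29068 - \frac{21629}{17487}\right) = 29377 \left(- \frac{508333745}{17487}\right) = - \frac{514942083685}{603}$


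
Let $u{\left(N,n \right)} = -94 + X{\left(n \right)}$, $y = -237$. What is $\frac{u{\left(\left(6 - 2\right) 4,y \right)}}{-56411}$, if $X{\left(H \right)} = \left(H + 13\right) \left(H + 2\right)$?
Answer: $- \frac{52546}{56411} \approx -0.93149$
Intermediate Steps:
$X{\left(H \right)} = \left(2 + H\right) \left(13 + H\right)$ ($X{\left(H \right)} = \left(13 + H\right) \left(2 + H\right) = \left(2 + H\right) \left(13 + H\right)$)
$u{\left(N,n \right)} = -68 + n^{2} + 15 n$ ($u{\left(N,n \right)} = -94 + \left(26 + n^{2} + 15 n\right) = -68 + n^{2} + 15 n$)
$\frac{u{\left(\left(6 - 2\right) 4,y \right)}}{-56411} = \frac{-68 + \left(-237\right)^{2} + 15 \left(-237\right)}{-56411} = \left(-68 + 56169 - 3555\right) \left(- \frac{1}{56411}\right) = 52546 \left(- \frac{1}{56411}\right) = - \frac{52546}{56411}$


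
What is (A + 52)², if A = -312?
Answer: 67600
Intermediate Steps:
(A + 52)² = (-312 + 52)² = (-260)² = 67600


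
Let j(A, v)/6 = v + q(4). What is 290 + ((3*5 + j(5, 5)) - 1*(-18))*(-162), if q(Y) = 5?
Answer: -14776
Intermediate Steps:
j(A, v) = 30 + 6*v (j(A, v) = 6*(v + 5) = 6*(5 + v) = 30 + 6*v)
290 + ((3*5 + j(5, 5)) - 1*(-18))*(-162) = 290 + ((3*5 + (30 + 6*5)) - 1*(-18))*(-162) = 290 + ((15 + (30 + 30)) + 18)*(-162) = 290 + ((15 + 60) + 18)*(-162) = 290 + (75 + 18)*(-162) = 290 + 93*(-162) = 290 - 15066 = -14776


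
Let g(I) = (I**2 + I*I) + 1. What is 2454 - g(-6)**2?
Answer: -2875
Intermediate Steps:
g(I) = 1 + 2*I**2 (g(I) = (I**2 + I**2) + 1 = 2*I**2 + 1 = 1 + 2*I**2)
2454 - g(-6)**2 = 2454 - (1 + 2*(-6)**2)**2 = 2454 - (1 + 2*36)**2 = 2454 - (1 + 72)**2 = 2454 - 1*73**2 = 2454 - 1*5329 = 2454 - 5329 = -2875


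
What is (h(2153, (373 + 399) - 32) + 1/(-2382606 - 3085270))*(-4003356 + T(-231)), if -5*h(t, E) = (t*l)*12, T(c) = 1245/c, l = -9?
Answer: -55989156393550412959/300733180 ≈ -1.8618e+11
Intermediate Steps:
h(t, E) = 108*t/5 (h(t, E) = -t*(-9)*12/5 = -(-9*t)*12/5 = -(-108)*t/5 = 108*t/5)
(h(2153, (373 + 399) - 32) + 1/(-2382606 - 3085270))*(-4003356 + T(-231)) = ((108/5)*2153 + 1/(-2382606 - 3085270))*(-4003356 + 1245/(-231)) = (232524/5 + 1/(-5467876))*(-4003356 + 1245*(-1/231)) = (232524/5 - 1/5467876)*(-4003356 - 415/77) = (1271412399019/27339380)*(-308258827/77) = -55989156393550412959/300733180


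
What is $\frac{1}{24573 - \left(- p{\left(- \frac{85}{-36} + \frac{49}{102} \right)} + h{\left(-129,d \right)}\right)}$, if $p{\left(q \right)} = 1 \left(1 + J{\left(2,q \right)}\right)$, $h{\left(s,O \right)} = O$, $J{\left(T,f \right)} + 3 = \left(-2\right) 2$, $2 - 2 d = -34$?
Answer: $\frac{1}{24549} \approx 4.0735 \cdot 10^{-5}$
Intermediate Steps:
$d = 18$ ($d = 1 - -17 = 1 + 17 = 18$)
$J{\left(T,f \right)} = -7$ ($J{\left(T,f \right)} = -3 - 4 = -7$)
$p{\left(q \right)} = -6$ ($p{\left(q \right)} = 1 \left(1 - 7\right) = 1 \left(-6\right) = -6$)
$\frac{1}{24573 - \left(- p{\left(- \frac{85}{-36} + \frac{49}{102} \right)} + h{\left(-129,d \right)}\right)} = \frac{1}{24573 - 24} = \frac{1}{24549}$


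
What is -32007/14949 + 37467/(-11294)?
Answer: -307193747/56278002 ≈ -5.4585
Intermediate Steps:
-32007/14949 + 37467/(-11294) = -32007*1/14949 + 37467*(-1/11294) = -10669/4983 - 37467/11294 = -307193747/56278002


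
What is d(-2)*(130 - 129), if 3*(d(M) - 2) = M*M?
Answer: 10/3 ≈ 3.3333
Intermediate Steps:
d(M) = 2 + M²/3 (d(M) = 2 + (M*M)/3 = 2 + M²/3)
d(-2)*(130 - 129) = (2 + (⅓)*(-2)²)*(130 - 129) = (2 + (⅓)*4)*1 = (2 + 4/3)*1 = (10/3)*1 = 10/3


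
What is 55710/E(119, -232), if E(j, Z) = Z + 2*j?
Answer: 9285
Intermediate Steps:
55710/E(119, -232) = 55710/(-232 + 2*119) = 55710/(-232 + 238) = 55710/6 = 55710*(⅙) = 9285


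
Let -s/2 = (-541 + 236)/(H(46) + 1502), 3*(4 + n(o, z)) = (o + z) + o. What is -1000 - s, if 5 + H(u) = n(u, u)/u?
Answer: -17233015/17226 ≈ -1000.4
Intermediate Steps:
n(o, z) = -4 + z/3 + 2*o/3 (n(o, z) = -4 + ((o + z) + o)/3 = -4 + (z + 2*o)/3 = -4 + (z/3 + 2*o/3) = -4 + z/3 + 2*o/3)
H(u) = -5 + (-4 + u)/u (H(u) = -5 + (-4 + u/3 + 2*u/3)/u = -5 + (-4 + u)/u)
s = 7015/17226 (s = -2*(-541 + 236)/((-4 - 4/46) + 1502) = -(-610)/((-4 - 4*1/46) + 1502) = -(-610)/((-4 - 2/23) + 1502) = -(-610)/(-94/23 + 1502) = -(-610)/34452/23 = -(-610)*23/34452 = -2*(-7015/34452) = 7015/17226 ≈ 0.40723)
-1000 - s = -1000 - 1*7015/17226 = -1000 - 7015/17226 = -17233015/17226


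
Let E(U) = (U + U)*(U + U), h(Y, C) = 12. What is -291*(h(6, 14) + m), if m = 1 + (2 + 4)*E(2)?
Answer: -31719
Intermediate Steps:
E(U) = 4*U² (E(U) = (2*U)*(2*U) = 4*U²)
m = 97 (m = 1 + (2 + 4)*(4*2²) = 1 + 6*(4*4) = 1 + 6*16 = 1 + 96 = 97)
-291*(h(6, 14) + m) = -291*(12 + 97) = -291*109 = -31719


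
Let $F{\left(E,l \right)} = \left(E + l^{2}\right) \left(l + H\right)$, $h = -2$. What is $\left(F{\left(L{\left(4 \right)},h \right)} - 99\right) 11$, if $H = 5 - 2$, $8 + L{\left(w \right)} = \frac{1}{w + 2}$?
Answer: $- \frac{6787}{6} \approx -1131.2$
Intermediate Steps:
$L{\left(w \right)} = -8 + \frac{1}{2 + w}$ ($L{\left(w \right)} = -8 + \frac{1}{w + 2} = -8 + \frac{1}{2 + w}$)
$H = 3$ ($H = 5 - 2 = 3$)
$F{\left(E,l \right)} = \left(3 + l\right) \left(E + l^{2}\right)$ ($F{\left(E,l \right)} = \left(E + l^{2}\right) \left(l + 3\right) = \left(E + l^{2}\right) \left(3 + l\right) = \left(3 + l\right) \left(E + l^{2}\right)$)
$\left(F{\left(L{\left(4 \right)},h \right)} - 99\right) 11 = \left(\left(\left(-2\right)^{3} + 3 \frac{-15 - 32}{2 + 4} + 3 \left(-2\right)^{2} + \frac{-15 - 32}{2 + 4} \left(-2\right)\right) - 99\right) 11 = \left(\left(-8 + 3 \frac{-15 - 32}{6} + 3 \cdot 4 + \frac{-15 - 32}{6} \left(-2\right)\right) - 99\right) 11 = \left(\left(-8 + 3 \cdot \frac{1}{6} \left(-47\right) + 12 + \frac{1}{6} \left(-47\right) \left(-2\right)\right) - 99\right) 11 = \left(\left(-8 + 3 \left(- \frac{47}{6}\right) + 12 - - \frac{47}{3}\right) - 99\right) 11 = \left(\left(-8 - \frac{47}{2} + 12 + \frac{47}{3}\right) - 99\right) 11 = \left(- \frac{23}{6} - 99\right) 11 = \left(- \frac{617}{6}\right) 11 = - \frac{6787}{6}$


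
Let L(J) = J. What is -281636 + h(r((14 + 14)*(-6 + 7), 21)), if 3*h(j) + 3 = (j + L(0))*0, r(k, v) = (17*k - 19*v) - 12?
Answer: -281637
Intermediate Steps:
r(k, v) = -12 - 19*v + 17*k (r(k, v) = (-19*v + 17*k) - 12 = -12 - 19*v + 17*k)
h(j) = -1 (h(j) = -1 + ((j + 0)*0)/3 = -1 + (j*0)/3 = -1 + (⅓)*0 = -1 + 0 = -1)
-281636 + h(r((14 + 14)*(-6 + 7), 21)) = -281636 - 1 = -281637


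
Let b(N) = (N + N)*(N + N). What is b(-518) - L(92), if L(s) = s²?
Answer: 1064832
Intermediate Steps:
b(N) = 4*N² (b(N) = (2*N)*(2*N) = 4*N²)
b(-518) - L(92) = 4*(-518)² - 1*92² = 4*268324 - 1*8464 = 1073296 - 8464 = 1064832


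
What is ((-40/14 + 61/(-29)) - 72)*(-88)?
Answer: 1374824/203 ≈ 6772.5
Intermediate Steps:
((-40/14 + 61/(-29)) - 72)*(-88) = ((-40*1/14 + 61*(-1/29)) - 72)*(-88) = ((-20/7 - 61/29) - 72)*(-88) = (-1007/203 - 72)*(-88) = -15623/203*(-88) = 1374824/203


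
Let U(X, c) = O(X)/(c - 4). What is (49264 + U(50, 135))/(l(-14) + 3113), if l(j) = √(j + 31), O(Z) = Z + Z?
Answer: 5022579573/317372128 - 1613421*√17/317372128 ≈ 15.805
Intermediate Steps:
O(Z) = 2*Z
l(j) = √(31 + j)
U(X, c) = 2*X/(-4 + c) (U(X, c) = (2*X)/(c - 4) = (2*X)/(-4 + c) = 2*X/(-4 + c))
(49264 + U(50, 135))/(l(-14) + 3113) = (49264 + 2*50/(-4 + 135))/(√(31 - 14) + 3113) = (49264 + 2*50/131)/(√17 + 3113) = (49264 + 2*50*(1/131))/(3113 + √17) = (49264 + 100/131)/(3113 + √17) = 6453684/(131*(3113 + √17))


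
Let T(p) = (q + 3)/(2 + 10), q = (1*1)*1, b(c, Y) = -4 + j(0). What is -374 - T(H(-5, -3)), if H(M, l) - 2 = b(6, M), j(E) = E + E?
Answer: -1123/3 ≈ -374.33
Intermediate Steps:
j(E) = 2*E
b(c, Y) = -4 (b(c, Y) = -4 + 2*0 = -4 + 0 = -4)
H(M, l) = -2 (H(M, l) = 2 - 4 = -2)
q = 1 (q = 1*1 = 1)
T(p) = 1/3 (T(p) = (1 + 3)/(2 + 10) = 4/12 = 4*(1/12) = 1/3)
-374 - T(H(-5, -3)) = -374 - 1*1/3 = -374 - 1/3 = -1123/3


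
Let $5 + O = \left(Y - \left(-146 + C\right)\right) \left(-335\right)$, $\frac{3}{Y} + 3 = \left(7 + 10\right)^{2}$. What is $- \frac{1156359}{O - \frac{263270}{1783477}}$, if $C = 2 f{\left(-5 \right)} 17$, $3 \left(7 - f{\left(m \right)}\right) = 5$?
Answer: $- \frac{1769487445648494}{18099488540075} \approx -97.765$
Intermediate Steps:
$f{\left(m \right)} = \frac{16}{3}$ ($f{\left(m \right)} = 7 - \frac{5}{3} = \frac{16}{3}$)
$Y = \frac{3}{286}$ ($Y = \frac{3}{-3 + \left(7 + 10\right)^{2}} = \frac{3}{-3 + 17^{2}} = \frac{3}{-3 + 289} = \frac{3}{286} \approx 0.01049$)
$C = \frac{544}{3}$ ($C = 2 \cdot \frac{16}{3} \cdot 17 = \frac{32}{3} \cdot 17 = \frac{544}{3} \approx 181.33$)
$O = \frac{10148555}{858}$ ($O = -5 + \left(\frac{3}{286} + \left(146 - \frac{544}{3}\right)\right) \left(-335\right) = -5 + \left(\frac{3}{286} - \frac{106}{3}\right) \left(-335\right) = -5 - - \frac{10152845}{858} = -5 + \frac{10152845}{858} = \frac{10148555}{858} \approx 11828.0$)
$- \frac{1156359}{O - \frac{263270}{1783477}} = - \frac{1156359}{\frac{10148555}{858} - \frac{263270}{1783477}} = - \frac{1156359}{\frac{18099488540075}{1530223266}} = \left(-1156359\right) \frac{1530223266}{18099488540075} = - \frac{1769487445648494}{18099488540075}$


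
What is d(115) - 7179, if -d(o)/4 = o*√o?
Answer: -7179 - 460*√115 ≈ -12112.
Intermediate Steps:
d(o) = -4*o^(3/2) (d(o) = -4*o*√o = -4*o^(3/2))
d(115) - 7179 = -460*√115 - 7179 = -7179 - 460*√115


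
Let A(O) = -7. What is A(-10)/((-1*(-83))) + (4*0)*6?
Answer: -7/83 ≈ -0.084337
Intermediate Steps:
A(-10)/((-1*(-83))) + (4*0)*6 = -7/(-1*(-83)) + (4*0)*6 = -7/83 + 0*6 = (1/83)*(-7) + 0 = -7/83 + 0 = -7/83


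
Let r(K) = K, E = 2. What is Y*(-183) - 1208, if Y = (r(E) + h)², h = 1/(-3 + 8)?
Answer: -52343/25 ≈ -2093.7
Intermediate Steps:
h = ⅕ (h = 1/5 = ⅕ ≈ 0.20000)
Y = 121/25 (Y = (2 + ⅕)² = (11/5)² = 121/25 ≈ 4.8400)
Y*(-183) - 1208 = (121/25)*(-183) - 1208 = -22143/25 - 1208 = -52343/25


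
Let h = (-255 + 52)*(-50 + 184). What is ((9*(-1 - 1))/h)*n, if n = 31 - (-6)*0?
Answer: 279/13601 ≈ 0.020513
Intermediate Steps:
h = -27202 (h = -203*134 = -27202)
n = 31 (n = 31 - 1*0 = 31 + 0 = 31)
((9*(-1 - 1))/h)*n = ((9*(-1 - 1))/(-27202))*31 = ((9*(-2))*(-1/27202))*31 = -18*(-1/27202)*31 = (9/13601)*31 = 279/13601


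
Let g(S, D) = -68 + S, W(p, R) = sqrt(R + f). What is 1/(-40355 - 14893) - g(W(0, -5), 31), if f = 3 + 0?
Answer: 3756863/55248 - I*sqrt(2) ≈ 68.0 - 1.4142*I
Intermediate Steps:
f = 3
W(p, R) = sqrt(3 + R) (W(p, R) = sqrt(R + 3) = sqrt(3 + R))
1/(-40355 - 14893) - g(W(0, -5), 31) = 1/(-40355 - 14893) - (-68 + sqrt(3 - 5)) = 1/(-55248) - (-68 + sqrt(-2)) = -1/55248 - (-68 + I*sqrt(2)) = -1/55248 + (68 - I*sqrt(2)) = 3756863/55248 - I*sqrt(2)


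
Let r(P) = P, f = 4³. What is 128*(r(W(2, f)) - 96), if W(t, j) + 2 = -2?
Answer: -12800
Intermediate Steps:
f = 64
W(t, j) = -4 (W(t, j) = -2 - 2 = -4)
128*(r(W(2, f)) - 96) = 128*(-4 - 96) = 128*(-100) = -12800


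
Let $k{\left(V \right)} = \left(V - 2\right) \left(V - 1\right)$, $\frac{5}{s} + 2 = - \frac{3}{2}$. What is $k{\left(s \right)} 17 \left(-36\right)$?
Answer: $- \frac{249696}{49} \approx -5095.8$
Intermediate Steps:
$s = - \frac{10}{7}$ ($s = \frac{5}{-2 - \frac{3}{2}} = \frac{5}{- \frac{7}{2}} = 5 \left(- \frac{2}{7}\right) = - \frac{10}{7} \approx -1.4286$)
$k{\left(V \right)} = \left(-1 + V\right) \left(-2 + V\right)$ ($k{\left(V \right)} = \left(-2 + V\right) \left(-1 + V\right) = \left(-1 + V\right) \left(-2 + V\right)$)
$k{\left(s \right)} 17 \left(-36\right) = \left(2 + \left(- \frac{10}{7}\right)^{2} - - \frac{30}{7}\right) 17 \left(-36\right) = \left(2 + \frac{100}{49} + \frac{30}{7}\right) 17 \left(-36\right) = \frac{408}{49} \cdot 17 \left(-36\right) = \frac{6936}{49} \left(-36\right) = - \frac{249696}{49}$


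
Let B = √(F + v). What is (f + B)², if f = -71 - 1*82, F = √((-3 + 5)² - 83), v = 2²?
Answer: (153 - √(4 + I*√79))² ≈ 22611.0 - 509.8*I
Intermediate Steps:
v = 4
F = I*√79 (F = √(2² - 83) = √(4 - 83) = √(-79) = I*√79 ≈ 8.8882*I)
f = -153 (f = -71 - 82 = -153)
B = √(4 + I*√79) (B = √(I*√79 + 4) = √(4 + I*√79) ≈ 2.6217 + 1.6951*I)
(f + B)² = (-153 + √(4 + I*√79))²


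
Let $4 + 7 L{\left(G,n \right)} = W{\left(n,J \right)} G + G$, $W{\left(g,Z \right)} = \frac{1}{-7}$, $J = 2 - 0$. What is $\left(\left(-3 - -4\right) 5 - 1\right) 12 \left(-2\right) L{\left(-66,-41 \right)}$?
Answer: $\frac{40704}{49} \approx 830.69$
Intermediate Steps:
$J = 2$ ($J = 2 + 0 = 2$)
$W{\left(g,Z \right)} = - \frac{1}{7}$
$L{\left(G,n \right)} = - \frac{4}{7} + \frac{6 G}{49}$ ($L{\left(G,n \right)} = - \frac{4}{7} + \frac{- \frac{G}{7} + G}{7} = - \frac{4}{7} + \frac{\frac{6}{7} G}{7} = - \frac{4}{7} + \frac{6 G}{49}$)
$\left(\left(-3 - -4\right) 5 - 1\right) 12 \left(-2\right) L{\left(-66,-41 \right)} = \left(\left(-3 - -4\right) 5 - 1\right) 12 \left(-2\right) \left(- \frac{4}{7} + \frac{6}{49} \left(-66\right)\right) = \left(\left(-3 + 4\right) 5 - 1\right) 12 \left(-2\right) \left(- \frac{4}{7} - \frac{396}{49}\right) = \left(1 \cdot 5 - 1\right) 12 \left(-2\right) \left(- \frac{424}{49}\right) = \left(5 - 1\right) 12 \left(-2\right) \left(- \frac{424}{49}\right) = 4 \cdot 12 \left(-2\right) \left(- \frac{424}{49}\right) = 48 \left(-2\right) \left(- \frac{424}{49}\right) = \left(-96\right) \left(- \frac{424}{49}\right) = \frac{40704}{49}$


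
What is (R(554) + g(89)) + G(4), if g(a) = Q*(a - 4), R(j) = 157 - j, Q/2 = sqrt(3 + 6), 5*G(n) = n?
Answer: 569/5 ≈ 113.80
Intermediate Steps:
G(n) = n/5
Q = 6 (Q = 2*sqrt(3 + 6) = 2*sqrt(9) = 2*3 = 6)
g(a) = -24 + 6*a (g(a) = 6*(a - 4) = 6*(-4 + a) = -24 + 6*a)
(R(554) + g(89)) + G(4) = ((157 - 1*554) + (-24 + 6*89)) + (1/5)*4 = ((157 - 554) + (-24 + 534)) + 4/5 = (-397 + 510) + 4/5 = 113 + 4/5 = 569/5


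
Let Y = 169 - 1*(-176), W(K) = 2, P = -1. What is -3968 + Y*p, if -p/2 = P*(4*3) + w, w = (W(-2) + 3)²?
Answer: -12938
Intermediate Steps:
Y = 345 (Y = 169 + 176 = 345)
w = 25 (w = (2 + 3)² = 5² = 25)
p = -26 (p = -2*(-4*3 + 25) = -2*(-1*12 + 25) = -2*(-12 + 25) = -2*13 = -26)
-3968 + Y*p = -3968 + 345*(-26) = -3968 - 8970 = -12938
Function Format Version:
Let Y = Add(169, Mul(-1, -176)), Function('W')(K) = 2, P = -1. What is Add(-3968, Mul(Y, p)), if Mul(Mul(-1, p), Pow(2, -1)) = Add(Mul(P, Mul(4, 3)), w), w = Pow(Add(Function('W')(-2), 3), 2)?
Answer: -12938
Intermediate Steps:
Y = 345 (Y = Add(169, 176) = 345)
w = 25 (w = Pow(Add(2, 3), 2) = Pow(5, 2) = 25)
p = -26 (p = Mul(-2, Add(Mul(-1, Mul(4, 3)), 25)) = Mul(-2, Add(Mul(-1, 12), 25)) = Mul(-2, Add(-12, 25)) = Mul(-2, 13) = -26)
Add(-3968, Mul(Y, p)) = Add(-3968, Mul(345, -26)) = Add(-3968, -8970) = -12938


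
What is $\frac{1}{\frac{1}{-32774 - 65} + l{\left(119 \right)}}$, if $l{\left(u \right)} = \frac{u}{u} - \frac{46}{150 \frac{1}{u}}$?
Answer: $- \frac{2462925}{87417493} \approx -0.028174$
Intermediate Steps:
$l{\left(u \right)} = 1 - \frac{23 u}{75}$ ($l{\left(u \right)} = 1 - 46 \frac{u}{150} = 1 - \frac{23 u}{75}$)
$\frac{1}{\frac{1}{-32774 - 65} + l{\left(119 \right)}} = \frac{1}{\frac{1}{-32774 - 65} + \left(1 - \frac{2737}{75}\right)} = \frac{1}{\frac{1}{-32839} - \frac{2662}{75}} = \frac{1}{- \frac{1}{32839} - \frac{2662}{75}} = \frac{1}{- \frac{87417493}{2462925}} = - \frac{2462925}{87417493}$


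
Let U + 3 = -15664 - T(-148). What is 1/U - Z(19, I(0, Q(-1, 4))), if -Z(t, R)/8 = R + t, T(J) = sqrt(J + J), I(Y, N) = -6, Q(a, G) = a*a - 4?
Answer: 25527323573/245455185 + 2*I*sqrt(74)/245455185 ≈ 104.0 + 7.0093e-8*I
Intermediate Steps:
Q(a, G) = -4 + a**2 (Q(a, G) = a**2 - 4 = -4 + a**2)
T(J) = sqrt(2)*sqrt(J) (T(J) = sqrt(2*J) = sqrt(2)*sqrt(J))
U = -15667 - 2*I*sqrt(74) (U = -3 + (-15664 - sqrt(2)*sqrt(-148)) = -3 + (-15664 - sqrt(2)*2*I*sqrt(37)) = -3 + (-15664 - 2*I*sqrt(74)) = -15667 - 2*I*sqrt(74) ≈ -15667.0 - 17.205*I)
Z(t, R) = -8*R - 8*t (Z(t, R) = -8*(R + t) = -8*R - 8*t)
1/U - Z(19, I(0, Q(-1, 4))) = 1/(-15667 - 2*I*sqrt(74)) - (-8*(-6) - 8*19) = 1/(-15667 - 2*I*sqrt(74)) - (48 - 152) = 1/(-15667 - 2*I*sqrt(74)) - 1*(-104) = 1/(-15667 - 2*I*sqrt(74)) + 104 = 104 + 1/(-15667 - 2*I*sqrt(74))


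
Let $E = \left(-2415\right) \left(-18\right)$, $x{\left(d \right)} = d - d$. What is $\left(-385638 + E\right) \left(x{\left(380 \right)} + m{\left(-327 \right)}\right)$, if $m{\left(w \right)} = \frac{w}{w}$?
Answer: $-342168$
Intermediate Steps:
$x{\left(d \right)} = 0$
$E = 43470$
$m{\left(w \right)} = 1$
$\left(-385638 + E\right) \left(x{\left(380 \right)} + m{\left(-327 \right)}\right) = \left(-385638 + 43470\right) \left(0 + 1\right) = \left(-342168\right) 1 = -342168$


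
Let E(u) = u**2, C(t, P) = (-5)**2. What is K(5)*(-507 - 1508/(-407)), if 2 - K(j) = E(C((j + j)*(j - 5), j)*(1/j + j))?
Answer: 3461403218/407 ≈ 8.5047e+6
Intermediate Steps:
C(t, P) = 25
K(j) = 2 - (25*j + 25/j)**2 (K(j) = 2 - (25*(1/j + j))**2 = 2 - (25*(j + 1/j))**2 = 2 - (25*j + 25/j)**2)
K(5)*(-507 - 1508/(-407)) = (2 - 625*(1 + 5**2)**2/5**2)*(-507 - 1508/(-407)) = (2 - 625*1/25*(1 + 25)**2)*(-507 - 1508*(-1/407)) = (2 - 625*1/25*26**2)*(-507 + 1508/407) = (2 - 625*1/25*676)*(-204841/407) = (2 - 16900)*(-204841/407) = -16898*(-204841/407) = 3461403218/407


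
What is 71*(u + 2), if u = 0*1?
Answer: 142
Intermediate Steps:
u = 0
71*(u + 2) = 71*(0 + 2) = 71*2 = 142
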